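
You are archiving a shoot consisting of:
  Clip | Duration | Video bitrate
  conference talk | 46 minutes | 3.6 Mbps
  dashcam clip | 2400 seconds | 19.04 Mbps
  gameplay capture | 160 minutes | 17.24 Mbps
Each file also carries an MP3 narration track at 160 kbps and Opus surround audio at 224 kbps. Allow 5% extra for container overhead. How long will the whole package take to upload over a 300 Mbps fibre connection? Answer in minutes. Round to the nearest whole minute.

Audio total: 160 + 224 = 384 kbps = 0.384 Mbps.
conference talk: 3.984 Mbps × 2760 s × 1.05 = 11545.6 Mb
dashcam clip: 19.424 Mbps × 2400 s × 1.05 = 48948.5 Mb
gameplay capture: 17.624 Mbps × 9600 s × 1.05 = 177649.9 Mb
Total: 238144.0 Mb = 29768.0 MB.
At 300 Mbps: 238144.0 / 300 = 794 s ≈ 13.2 minutes.

13 minutes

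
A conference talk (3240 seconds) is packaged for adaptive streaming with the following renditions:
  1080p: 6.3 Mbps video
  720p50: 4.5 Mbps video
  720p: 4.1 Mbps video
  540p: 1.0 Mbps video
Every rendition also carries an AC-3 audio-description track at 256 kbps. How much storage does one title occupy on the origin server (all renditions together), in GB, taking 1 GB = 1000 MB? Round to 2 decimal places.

6.85 GB

Audio: 256 kbps = 0.256 Mbps.
Sum of rendition bitrates: (6.3+0.256) + (4.5+0.256) + (4.1+0.256) + (1.0+0.256) = 16.924 Mbps.
× 3240 s = 54,834 Mb = 6,854 MB = 6.854 GB.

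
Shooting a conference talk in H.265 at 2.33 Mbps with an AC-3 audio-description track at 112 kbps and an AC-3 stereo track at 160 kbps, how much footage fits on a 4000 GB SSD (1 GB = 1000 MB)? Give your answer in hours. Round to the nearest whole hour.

3416 hours

Audio total: 112 + 160 = 272 kbps = 0.272 Mbps.
Total bitrate: 2.33 + 0.272 = 2.602 Mbps.
Capacity: 4000 GB = 32,000,000 Mb.
Recording time: 32,000,000 / 2.602 = 12,298,232 s ≈ 3,416 hours.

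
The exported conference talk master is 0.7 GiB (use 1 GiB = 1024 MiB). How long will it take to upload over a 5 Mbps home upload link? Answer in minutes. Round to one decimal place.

20.0 minutes

File: 0.7 GiB = 6013.0 Mb.
At 5 Mbps: 6013.0 / 5 = 1202.6 s ≈ 20 minutes.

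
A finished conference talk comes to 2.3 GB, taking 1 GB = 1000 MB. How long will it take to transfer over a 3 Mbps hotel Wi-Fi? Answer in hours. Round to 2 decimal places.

File: 2.3 GB = 18400.0 Mb.
At 3 Mbps: 18400.0 / 3 = 6133.3 s ≈ 1.7 hours.

1.70 hours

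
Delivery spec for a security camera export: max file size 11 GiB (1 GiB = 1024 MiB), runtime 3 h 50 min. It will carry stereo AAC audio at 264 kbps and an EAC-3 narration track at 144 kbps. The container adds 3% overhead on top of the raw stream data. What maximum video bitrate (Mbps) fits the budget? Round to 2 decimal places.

Budget: 11 GiB = 94489.3 Mb.
Stream payload after overhead: 94489.3 / 1.03 = 91737.2 Mb.
3 h 50 min = 230 min = 13800 s
Total bitrate budget: 91737.2 Mb / 13800 s = 6.648 Mbps.
Audio total: 264 + 144 = 408 kbps = 0.408 Mbps.
Video: 6.648 − 0.408 = 6.240 Mbps.

6.24 Mbps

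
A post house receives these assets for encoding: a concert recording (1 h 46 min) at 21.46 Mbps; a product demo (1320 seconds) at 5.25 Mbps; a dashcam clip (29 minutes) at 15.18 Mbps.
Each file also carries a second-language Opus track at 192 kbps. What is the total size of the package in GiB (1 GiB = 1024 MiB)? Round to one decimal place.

Audio: 192 kbps = 0.192 Mbps.
concert recording: 21.652 Mbps × 6360 s = 137706.7 Mb
product demo: 5.442 Mbps × 1320 s = 7183.4 Mb
dashcam clip: 15.372 Mbps × 1740 s = 26747.3 Mb
Total: 171637.4 Mb = 21454.7 MB.
= 19.98 GiB.

20.0 GiB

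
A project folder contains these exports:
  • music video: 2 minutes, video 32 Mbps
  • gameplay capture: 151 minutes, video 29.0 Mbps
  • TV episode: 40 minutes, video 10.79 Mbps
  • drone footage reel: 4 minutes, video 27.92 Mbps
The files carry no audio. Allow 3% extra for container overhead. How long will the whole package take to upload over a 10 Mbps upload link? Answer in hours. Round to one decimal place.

8.6 hours

music video: 32.000 Mbps × 120 s × 1.03 = 3955.2 Mb
gameplay capture: 29.000 Mbps × 9060 s × 1.03 = 270622.2 Mb
TV episode: 10.790 Mbps × 2400 s × 1.03 = 26672.9 Mb
drone footage reel: 27.920 Mbps × 240 s × 1.03 = 6901.8 Mb
Total: 308152.1 Mb = 38519.0 MB.
At 10 Mbps: 308152.1 / 10 = 30815 s ≈ 8.56 hours.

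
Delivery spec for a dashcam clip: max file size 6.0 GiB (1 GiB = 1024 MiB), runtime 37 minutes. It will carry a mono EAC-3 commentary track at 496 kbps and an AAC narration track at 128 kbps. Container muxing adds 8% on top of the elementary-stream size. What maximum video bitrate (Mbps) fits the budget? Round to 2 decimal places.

Budget: 6.0 GiB = 51539.6 Mb.
Stream payload after overhead: 51539.6 / 1.08 = 47721.9 Mb.
37 min = 2220 s
Total bitrate budget: 47721.9 Mb / 2220 s = 21.496 Mbps.
Audio total: 496 + 128 = 624 kbps = 0.624 Mbps.
Video: 21.496 − 0.624 = 20.872 Mbps.

20.87 Mbps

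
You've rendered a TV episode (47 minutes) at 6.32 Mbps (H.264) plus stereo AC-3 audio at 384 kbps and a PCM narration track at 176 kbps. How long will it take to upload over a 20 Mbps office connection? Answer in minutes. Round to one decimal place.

47 min = 2820 s
Audio total: 384 + 176 = 560 kbps = 0.560 Mbps.
Total bitrate: 6.880 Mbps.
File: 6.880 Mbps × 2820 s = 19401.6 Mb.
At 20 Mbps: 19401.6 / 20 = 970.1 s ≈ 16.2 minutes.

16.2 minutes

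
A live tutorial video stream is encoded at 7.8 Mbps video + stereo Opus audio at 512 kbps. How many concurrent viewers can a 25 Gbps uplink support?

Audio: 512 kbps = 0.512 Mbps.
Per-viewer media rate: 8.312 Mbps.
25 Gbps = 25,000 Mbps; 25,000 / 8.312 = 3007.70 → 3007 viewers.

3007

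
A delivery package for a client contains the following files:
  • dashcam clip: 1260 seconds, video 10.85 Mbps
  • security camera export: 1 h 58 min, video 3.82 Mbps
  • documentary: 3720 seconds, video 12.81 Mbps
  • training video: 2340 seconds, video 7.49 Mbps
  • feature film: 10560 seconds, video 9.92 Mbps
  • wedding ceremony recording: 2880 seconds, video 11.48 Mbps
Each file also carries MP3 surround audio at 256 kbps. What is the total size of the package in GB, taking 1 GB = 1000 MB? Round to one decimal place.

31.4 GB

Audio: 256 kbps = 0.256 Mbps.
dashcam clip: 11.106 Mbps × 1260 s = 13993.6 Mb
security camera export: 4.076 Mbps × 7080 s = 28858.1 Mb
documentary: 13.066 Mbps × 3720 s = 48605.5 Mb
training video: 7.746 Mbps × 2340 s = 18125.6 Mb
feature film: 10.176 Mbps × 10560 s = 107458.6 Mb
wedding ceremony recording: 11.736 Mbps × 2880 s = 33799.7 Mb
Total: 250841.0 Mb = 31355.1 MB.
= 31.36 GB.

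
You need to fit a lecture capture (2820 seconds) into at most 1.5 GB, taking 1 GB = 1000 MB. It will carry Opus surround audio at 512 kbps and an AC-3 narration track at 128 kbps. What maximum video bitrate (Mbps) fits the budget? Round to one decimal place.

Budget: 1.5 GB = 12000.0 Mb.
Total bitrate budget: 12000.0 Mb / 2820 s = 4.255 Mbps.
Audio total: 512 + 128 = 640 kbps = 0.640 Mbps.
Video: 4.255 − 0.640 = 3.615 Mbps.

3.6 Mbps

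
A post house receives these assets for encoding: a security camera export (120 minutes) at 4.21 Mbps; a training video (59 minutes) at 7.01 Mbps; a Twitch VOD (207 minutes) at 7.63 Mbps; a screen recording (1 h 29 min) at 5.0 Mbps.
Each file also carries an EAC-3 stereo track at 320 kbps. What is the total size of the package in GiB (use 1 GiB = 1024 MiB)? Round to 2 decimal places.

21.62 GiB

Audio: 320 kbps = 0.320 Mbps.
security camera export: 4.530 Mbps × 7200 s = 32616.0 Mb
training video: 7.330 Mbps × 3540 s = 25948.2 Mb
Twitch VOD: 7.950 Mbps × 12420 s = 98739.0 Mb
screen recording: 5.320 Mbps × 5340 s = 28408.8 Mb
Total: 185712.0 Mb = 23214.0 MB.
= 21.62 GiB.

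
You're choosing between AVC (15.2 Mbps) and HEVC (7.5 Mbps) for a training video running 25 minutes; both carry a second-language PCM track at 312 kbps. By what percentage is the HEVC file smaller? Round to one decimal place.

25 min = 1500 s
Audio: 312 kbps = 0.312 Mbps.
AVC: 15.512 Mbps × 1500 s = 23268.0 Mb = 2.909 GB.
HEVC: 7.812 Mbps × 1500 s = 11718.0 Mb = 1.465 GB.
Reduction: (1 − 1.465/2.909) × 100 = 49.64%.

49.6%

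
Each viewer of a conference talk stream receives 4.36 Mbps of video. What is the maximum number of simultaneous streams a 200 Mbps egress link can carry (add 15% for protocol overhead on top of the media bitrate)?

39

On the wire with 15% overhead: 5.014 Mbps.
200 Mbps = 200.0 Mbps; 200.0 / 5.014 = 39.89 → 39 viewers.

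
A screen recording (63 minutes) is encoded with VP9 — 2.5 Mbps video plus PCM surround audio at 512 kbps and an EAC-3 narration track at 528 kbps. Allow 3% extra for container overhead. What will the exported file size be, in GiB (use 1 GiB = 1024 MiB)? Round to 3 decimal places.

1.605 GiB

63 min = 3780 s
Audio total: 512 + 528 = 1040 kbps = 1.040 Mbps.
Total bitrate: 2.5 + 1.040 = 3.540 Mbps.
Stream data: 3.540 Mbps × 3780 s = 13381.2 Mb.
With 3% container overhead: ×1.03.
13,783 Mb = 1,722,829,500 bytes ÷ 1,073,741,824 = 1.605 GiB.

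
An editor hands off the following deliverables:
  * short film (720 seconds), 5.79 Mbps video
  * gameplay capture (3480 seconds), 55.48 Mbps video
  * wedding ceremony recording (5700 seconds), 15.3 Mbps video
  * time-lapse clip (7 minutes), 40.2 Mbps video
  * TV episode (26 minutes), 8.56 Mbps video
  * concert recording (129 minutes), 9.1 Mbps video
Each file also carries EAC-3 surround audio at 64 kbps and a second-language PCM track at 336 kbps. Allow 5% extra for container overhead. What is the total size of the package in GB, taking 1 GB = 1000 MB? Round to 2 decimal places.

51.58 GB

Audio total: 64 + 336 = 400 kbps = 0.400 Mbps.
short film: 6.190 Mbps × 720 s × 1.05 = 4679.6 Mb
gameplay capture: 55.880 Mbps × 3480 s × 1.05 = 204185.5 Mb
wedding ceremony recording: 15.700 Mbps × 5700 s × 1.05 = 93964.5 Mb
time-lapse clip: 40.600 Mbps × 420 s × 1.05 = 17904.6 Mb
TV episode: 8.960 Mbps × 1560 s × 1.05 = 14676.5 Mb
concert recording: 9.500 Mbps × 7740 s × 1.05 = 77206.5 Mb
Total: 412617.2 Mb = 51577.2 MB.
= 51.58 GB.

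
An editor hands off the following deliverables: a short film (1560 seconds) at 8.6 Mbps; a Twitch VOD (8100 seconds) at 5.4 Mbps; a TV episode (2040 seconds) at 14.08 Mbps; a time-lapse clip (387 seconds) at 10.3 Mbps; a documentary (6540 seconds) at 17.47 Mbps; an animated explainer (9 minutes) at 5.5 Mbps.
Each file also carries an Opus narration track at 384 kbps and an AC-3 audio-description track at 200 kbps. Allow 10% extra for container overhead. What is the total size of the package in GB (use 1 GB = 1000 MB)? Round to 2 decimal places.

Audio total: 384 + 200 = 584 kbps = 0.584 Mbps.
short film: 9.184 Mbps × 1560 s × 1.10 = 15759.7 Mb
Twitch VOD: 5.984 Mbps × 8100 s × 1.10 = 53317.4 Mb
TV episode: 14.664 Mbps × 2040 s × 1.10 = 32906.0 Mb
time-lapse clip: 10.884 Mbps × 387 s × 1.10 = 4633.3 Mb
documentary: 18.054 Mbps × 6540 s × 1.10 = 129880.5 Mb
animated explainer: 6.084 Mbps × 540 s × 1.10 = 3613.9 Mb
Total: 240110.9 Mb = 30013.9 MB.
= 30.01 GB.

30.01 GB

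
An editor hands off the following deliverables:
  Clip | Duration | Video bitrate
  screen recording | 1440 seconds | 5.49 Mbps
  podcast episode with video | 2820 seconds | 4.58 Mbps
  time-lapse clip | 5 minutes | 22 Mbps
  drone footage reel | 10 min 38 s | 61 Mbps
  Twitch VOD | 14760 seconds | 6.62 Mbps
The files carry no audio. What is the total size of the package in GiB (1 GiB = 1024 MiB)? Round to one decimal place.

screen recording: 5.490 Mbps × 1440 s = 7905.6 Mb
podcast episode with video: 4.580 Mbps × 2820 s = 12915.6 Mb
time-lapse clip: 22.000 Mbps × 300 s = 6600.0 Mb
drone footage reel: 61.000 Mbps × 638 s = 38918.0 Mb
Twitch VOD: 6.620 Mbps × 14760 s = 97711.2 Mb
Total: 164050.4 Mb = 20506.3 MB.
= 19.10 GiB.

19.1 GiB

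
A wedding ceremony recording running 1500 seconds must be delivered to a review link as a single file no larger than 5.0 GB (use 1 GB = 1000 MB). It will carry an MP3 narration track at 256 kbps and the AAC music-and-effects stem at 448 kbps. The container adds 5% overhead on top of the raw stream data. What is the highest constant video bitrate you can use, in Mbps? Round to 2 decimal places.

Budget: 5.0 GB = 40000.0 Mb.
Stream payload after overhead: 40000.0 / 1.05 = 38095.2 Mb.
Total bitrate budget: 38095.2 Mb / 1500 s = 25.397 Mbps.
Audio total: 256 + 448 = 704 kbps = 0.704 Mbps.
Video: 25.397 − 0.704 = 24.693 Mbps.

24.69 Mbps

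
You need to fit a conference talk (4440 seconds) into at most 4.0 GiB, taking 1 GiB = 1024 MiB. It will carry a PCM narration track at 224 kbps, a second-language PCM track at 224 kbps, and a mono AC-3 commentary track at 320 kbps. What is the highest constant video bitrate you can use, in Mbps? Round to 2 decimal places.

Budget: 4.0 GiB = 34359.7 Mb.
Total bitrate budget: 34359.7 Mb / 4440 s = 7.739 Mbps.
Audio total: 224 + 224 + 320 = 768 kbps = 0.768 Mbps.
Video: 7.739 − 0.768 = 6.971 Mbps.

6.97 Mbps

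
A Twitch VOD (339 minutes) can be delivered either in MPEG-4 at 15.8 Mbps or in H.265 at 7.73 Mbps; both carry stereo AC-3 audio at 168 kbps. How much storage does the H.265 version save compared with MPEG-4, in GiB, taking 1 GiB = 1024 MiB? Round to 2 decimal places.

339 min = 20340 s
Audio: 168 kbps = 0.168 Mbps.
MPEG-4: 15.968 Mbps × 20340 s = 324789.1 Mb = 37.810 GiB.
H.265: 7.898 Mbps × 20340 s = 160645.3 Mb = 18.702 GiB.
Saving: 37.810 − 18.702 = 19.109 GiB.

19.11 GiB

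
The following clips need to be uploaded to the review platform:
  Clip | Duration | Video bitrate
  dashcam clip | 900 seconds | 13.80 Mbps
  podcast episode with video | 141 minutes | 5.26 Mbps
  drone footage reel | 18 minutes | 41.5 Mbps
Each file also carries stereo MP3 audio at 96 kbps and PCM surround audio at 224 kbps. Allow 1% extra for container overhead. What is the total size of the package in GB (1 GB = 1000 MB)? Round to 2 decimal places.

Audio total: 96 + 224 = 320 kbps = 0.320 Mbps.
dashcam clip: 14.120 Mbps × 900 s × 1.01 = 12835.1 Mb
podcast episode with video: 5.580 Mbps × 8460 s × 1.01 = 47678.9 Mb
drone footage reel: 41.820 Mbps × 1080 s × 1.01 = 45617.3 Mb
Total: 106131.2 Mb = 13266.4 MB.
= 13.27 GB.

13.27 GB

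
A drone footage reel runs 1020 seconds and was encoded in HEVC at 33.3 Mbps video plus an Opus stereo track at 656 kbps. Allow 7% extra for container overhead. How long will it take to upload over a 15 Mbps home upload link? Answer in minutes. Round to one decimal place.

Audio: 656 kbps = 0.656 Mbps.
Total bitrate: 33.956 Mbps.
File: 33.956 Mbps × 1020 s = 34635.1 Mb.
With 7% container overhead: ×1.07. → 37059.6 Mb.
At 15 Mbps: 37059.6 / 15 = 2470.6 s ≈ 41.2 minutes.

41.2 minutes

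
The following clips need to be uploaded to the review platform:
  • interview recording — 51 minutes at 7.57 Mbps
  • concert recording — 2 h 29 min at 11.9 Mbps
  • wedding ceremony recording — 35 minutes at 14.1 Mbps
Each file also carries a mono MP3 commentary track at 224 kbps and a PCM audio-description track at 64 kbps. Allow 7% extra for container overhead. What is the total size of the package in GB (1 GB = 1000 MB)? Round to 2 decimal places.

21.83 GB

Audio total: 224 + 64 = 288 kbps = 0.288 Mbps.
interview recording: 7.858 Mbps × 3060 s × 1.07 = 25728.7 Mb
concert recording: 12.188 Mbps × 8940 s × 1.07 = 116588.0 Mb
wedding ceremony recording: 14.388 Mbps × 2100 s × 1.07 = 32329.8 Mb
Total: 174646.5 Mb = 21830.8 MB.
= 21.83 GB.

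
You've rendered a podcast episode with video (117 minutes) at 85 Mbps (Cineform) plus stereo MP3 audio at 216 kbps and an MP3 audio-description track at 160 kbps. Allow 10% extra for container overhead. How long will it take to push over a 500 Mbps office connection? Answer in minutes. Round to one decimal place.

117 min = 7020 s
Audio total: 216 + 160 = 376 kbps = 0.376 Mbps.
Total bitrate: 85.376 Mbps.
File: 85.376 Mbps × 7020 s = 599339.5 Mb.
With 10% container overhead: ×1.10. → 659273.5 Mb.
At 500 Mbps: 659273.5 / 500 = 1318.5 s ≈ 22 minutes.

22.0 minutes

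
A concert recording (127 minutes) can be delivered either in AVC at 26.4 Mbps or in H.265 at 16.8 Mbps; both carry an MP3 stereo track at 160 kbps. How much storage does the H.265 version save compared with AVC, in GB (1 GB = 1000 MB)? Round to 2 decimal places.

127 min = 7620 s
Audio: 160 kbps = 0.160 Mbps.
AVC: 26.560 Mbps × 7620 s = 202387.2 Mb = 25.298 GB.
H.265: 16.960 Mbps × 7620 s = 129235.2 Mb = 16.154 GB.
Saving: 25.298 − 16.154 = 9.144 GB.

9.14 GB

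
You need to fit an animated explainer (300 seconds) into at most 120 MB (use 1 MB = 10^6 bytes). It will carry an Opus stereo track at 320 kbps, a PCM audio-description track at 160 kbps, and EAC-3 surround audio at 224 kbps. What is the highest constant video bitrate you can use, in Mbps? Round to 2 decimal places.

2.50 Mbps

Budget: 120 MB = 960.0 Mb.
Total bitrate budget: 960.0 Mb / 300 s = 3.200 Mbps.
Audio total: 320 + 160 + 224 = 704 kbps = 0.704 Mbps.
Video: 3.200 − 0.704 = 2.496 Mbps.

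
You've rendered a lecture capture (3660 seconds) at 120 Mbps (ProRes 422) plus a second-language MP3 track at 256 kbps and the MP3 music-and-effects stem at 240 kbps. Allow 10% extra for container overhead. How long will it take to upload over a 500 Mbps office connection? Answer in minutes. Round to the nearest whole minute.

16 minutes

Audio total: 256 + 240 = 496 kbps = 0.496 Mbps.
Total bitrate: 120.496 Mbps.
File: 120.496 Mbps × 3660 s = 441015.4 Mb.
With 10% container overhead: ×1.10. → 485116.9 Mb.
At 500 Mbps: 485116.9 / 500 = 970.2 s ≈ 16.2 minutes.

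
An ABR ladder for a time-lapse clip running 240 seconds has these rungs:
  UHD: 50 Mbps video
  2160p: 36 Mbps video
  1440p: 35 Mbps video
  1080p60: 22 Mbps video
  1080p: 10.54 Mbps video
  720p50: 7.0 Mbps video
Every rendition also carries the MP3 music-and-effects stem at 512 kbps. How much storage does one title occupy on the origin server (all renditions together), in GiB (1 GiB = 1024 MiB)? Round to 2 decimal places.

Audio: 512 kbps = 0.512 Mbps.
Sum of rendition bitrates: (50+0.512) + (36+0.512) + (35+0.512) + (22+0.512) + (10.54+0.512) + (7.0+0.512) = 163.612 Mbps.
× 240 s = 39,267 Mb = 4,908 MB = 4.571 GiB.

4.57 GiB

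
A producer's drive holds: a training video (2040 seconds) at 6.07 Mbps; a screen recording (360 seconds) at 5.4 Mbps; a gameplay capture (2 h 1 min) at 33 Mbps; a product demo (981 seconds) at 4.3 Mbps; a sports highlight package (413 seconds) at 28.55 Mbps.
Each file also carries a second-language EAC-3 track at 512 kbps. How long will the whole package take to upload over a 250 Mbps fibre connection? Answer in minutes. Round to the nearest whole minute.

18 minutes

Audio: 512 kbps = 0.512 Mbps.
training video: 6.582 Mbps × 2040 s = 13427.3 Mb
screen recording: 5.912 Mbps × 360 s = 2128.3 Mb
gameplay capture: 33.512 Mbps × 7260 s = 243297.1 Mb
product demo: 4.812 Mbps × 981 s = 4720.6 Mb
sports highlight package: 29.062 Mbps × 413 s = 12002.6 Mb
Total: 275575.9 Mb = 34447.0 MB.
At 250 Mbps: 275575.9 / 250 = 1102 s ≈ 18.4 minutes.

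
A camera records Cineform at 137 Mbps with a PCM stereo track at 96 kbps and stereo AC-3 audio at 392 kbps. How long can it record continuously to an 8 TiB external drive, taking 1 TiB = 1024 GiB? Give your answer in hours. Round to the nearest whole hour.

Audio total: 96 + 392 = 488 kbps = 0.488 Mbps.
Total bitrate: 137 + 0.488 = 137.488 Mbps.
Capacity: 8 TiB = 70,368,744 Mb.
Recording time: 70,368,744 / 137.488 = 511,817 s ≈ 142 hours.

142 hours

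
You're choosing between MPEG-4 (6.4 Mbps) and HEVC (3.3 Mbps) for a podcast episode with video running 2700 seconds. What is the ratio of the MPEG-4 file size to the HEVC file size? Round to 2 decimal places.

1.94

MPEG-4: 6.400 Mbps × 2700 s = 17280.0 Mb = 2.160 GB.
HEVC: 3.300 Mbps × 2700 s = 8910.0 Mb = 1.114 GB.
Ratio: 2.160 / 1.114 = 1.939.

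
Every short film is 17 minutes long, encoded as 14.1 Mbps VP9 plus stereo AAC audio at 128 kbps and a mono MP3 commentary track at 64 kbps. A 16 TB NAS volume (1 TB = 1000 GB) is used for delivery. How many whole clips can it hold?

17 min = 1020 s
Audio total: 128 + 64 = 192 kbps = 0.192 Mbps.
Total bitrate: 14.292 Mbps.
Per item: 14.292 Mbps × 1020 s = 14,578 Mb = 1,822 MB.
Capacity: 16 TB = 128,000,000 Mb; 8780.45 items → 8780 complete.

8780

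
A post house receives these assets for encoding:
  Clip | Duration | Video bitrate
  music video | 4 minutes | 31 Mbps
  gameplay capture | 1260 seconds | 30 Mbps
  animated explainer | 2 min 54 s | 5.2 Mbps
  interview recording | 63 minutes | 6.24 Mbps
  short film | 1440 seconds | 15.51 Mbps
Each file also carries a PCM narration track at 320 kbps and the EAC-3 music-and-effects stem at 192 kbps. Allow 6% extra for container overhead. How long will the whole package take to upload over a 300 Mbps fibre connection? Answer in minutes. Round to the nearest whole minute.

Audio total: 320 + 192 = 512 kbps = 0.512 Mbps.
music video: 31.512 Mbps × 240 s × 1.06 = 8016.7 Mb
gameplay capture: 30.512 Mbps × 1260 s × 1.06 = 40751.8 Mb
animated explainer: 5.712 Mbps × 174 s × 1.06 = 1053.5 Mb
interview recording: 6.752 Mbps × 3780 s × 1.06 = 27053.9 Mb
short film: 16.022 Mbps × 1440 s × 1.06 = 24456.0 Mb
Total: 101331.9 Mb = 12666.5 MB.
At 300 Mbps: 101331.9 / 300 = 338 s ≈ 5.63 minutes.

6 minutes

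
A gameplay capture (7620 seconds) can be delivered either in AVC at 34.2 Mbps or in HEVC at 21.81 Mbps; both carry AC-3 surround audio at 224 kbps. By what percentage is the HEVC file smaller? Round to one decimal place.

36.0%

Audio: 224 kbps = 0.224 Mbps.
AVC: 34.424 Mbps × 7620 s = 262310.9 Mb = 32.789 GB.
HEVC: 22.034 Mbps × 7620 s = 167899.1 Mb = 20.987 GB.
Reduction: (1 − 20.987/32.789) × 100 = 35.99%.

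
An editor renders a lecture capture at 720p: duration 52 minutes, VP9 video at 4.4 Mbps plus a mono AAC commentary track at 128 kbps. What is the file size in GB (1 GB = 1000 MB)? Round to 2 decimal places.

1.77 GB

52 min = 3120 s
Audio: 128 kbps = 0.128 Mbps.
Total bitrate: 4.4 + 0.128 = 4.528 Mbps.
Stream data: 4.528 Mbps × 3120 s = 14127.4 Mb.
14,127 Mb ÷ 8 = 1,766 MB → 1.766 GB.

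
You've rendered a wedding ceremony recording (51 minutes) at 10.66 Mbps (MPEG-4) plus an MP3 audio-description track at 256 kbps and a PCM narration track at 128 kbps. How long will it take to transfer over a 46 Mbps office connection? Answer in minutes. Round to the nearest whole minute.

51 min = 3060 s
Audio total: 256 + 128 = 384 kbps = 0.384 Mbps.
Total bitrate: 11.044 Mbps.
File: 11.044 Mbps × 3060 s = 33794.6 Mb.
At 46 Mbps: 33794.6 / 46 = 734.7 s ≈ 12.2 minutes.

12 minutes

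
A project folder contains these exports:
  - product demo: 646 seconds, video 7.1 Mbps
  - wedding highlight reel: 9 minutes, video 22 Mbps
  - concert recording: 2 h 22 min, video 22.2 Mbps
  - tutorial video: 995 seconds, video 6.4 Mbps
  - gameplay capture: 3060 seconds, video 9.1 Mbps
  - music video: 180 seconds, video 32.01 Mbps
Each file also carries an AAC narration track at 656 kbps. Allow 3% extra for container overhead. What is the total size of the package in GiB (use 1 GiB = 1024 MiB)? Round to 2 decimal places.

Audio: 656 kbps = 0.656 Mbps.
product demo: 7.756 Mbps × 646 s × 1.03 = 5160.7 Mb
wedding highlight reel: 22.656 Mbps × 540 s × 1.03 = 12601.3 Mb
concert recording: 22.856 Mbps × 8520 s × 1.03 = 200575.1 Mb
tutorial video: 7.056 Mbps × 995 s × 1.03 = 7231.3 Mb
gameplay capture: 9.756 Mbps × 3060 s × 1.03 = 30749.0 Mb
music video: 32.666 Mbps × 180 s × 1.03 = 6056.3 Mb
Total: 262373.6 Mb = 32796.7 MB.
= 30.54 GiB.

30.54 GiB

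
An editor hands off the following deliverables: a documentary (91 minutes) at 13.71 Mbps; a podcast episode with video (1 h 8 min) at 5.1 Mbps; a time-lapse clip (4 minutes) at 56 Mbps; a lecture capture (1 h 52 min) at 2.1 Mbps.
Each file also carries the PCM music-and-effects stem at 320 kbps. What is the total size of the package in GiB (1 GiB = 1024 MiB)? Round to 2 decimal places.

14.96 GiB

Audio: 320 kbps = 0.320 Mbps.
documentary: 14.030 Mbps × 5460 s = 76603.8 Mb
podcast episode with video: 5.420 Mbps × 4080 s = 22113.6 Mb
time-lapse clip: 56.320 Mbps × 240 s = 13516.8 Mb
lecture capture: 2.420 Mbps × 6720 s = 16262.4 Mb
Total: 128496.6 Mb = 16062.1 MB.
= 14.96 GiB.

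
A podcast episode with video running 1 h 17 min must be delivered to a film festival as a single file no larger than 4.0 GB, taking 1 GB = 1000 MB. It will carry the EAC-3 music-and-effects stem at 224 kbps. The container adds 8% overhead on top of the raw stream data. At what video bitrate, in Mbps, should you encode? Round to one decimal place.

6.2 Mbps

Budget: 4.0 GB = 32000.0 Mb.
Stream payload after overhead: 32000.0 / 1.08 = 29629.6 Mb.
1 h 17 min = 77 min = 4620 s
Total bitrate budget: 29629.6 Mb / 4620 s = 6.413 Mbps.
Audio: 224 kbps = 0.224 Mbps.
Video: 6.413 − 0.224 = 6.189 Mbps.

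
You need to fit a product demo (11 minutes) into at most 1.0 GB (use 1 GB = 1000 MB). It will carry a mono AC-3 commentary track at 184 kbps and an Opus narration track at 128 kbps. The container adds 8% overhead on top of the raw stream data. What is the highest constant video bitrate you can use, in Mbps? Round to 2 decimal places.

10.91 Mbps

Budget: 1.0 GB = 8000.0 Mb.
Stream payload after overhead: 8000.0 / 1.08 = 7407.4 Mb.
11 min = 660 s
Total bitrate budget: 7407.4 Mb / 660 s = 11.223 Mbps.
Audio total: 184 + 128 = 312 kbps = 0.312 Mbps.
Video: 11.223 − 0.312 = 10.911 Mbps.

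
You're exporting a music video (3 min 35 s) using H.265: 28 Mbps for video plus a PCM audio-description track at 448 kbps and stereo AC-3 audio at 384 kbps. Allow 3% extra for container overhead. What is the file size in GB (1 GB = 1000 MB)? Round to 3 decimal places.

3 min 35 s = 215 s
Audio total: 448 + 384 = 832 kbps = 0.832 Mbps.
Total bitrate: 28 + 0.832 = 28.832 Mbps.
Stream data: 28.832 Mbps × 215 s = 6198.9 Mb.
With 3% container overhead: ×1.03.
6,385 Mb ÷ 8 = 798.1 MB → 0.7981 GB.

0.798 GB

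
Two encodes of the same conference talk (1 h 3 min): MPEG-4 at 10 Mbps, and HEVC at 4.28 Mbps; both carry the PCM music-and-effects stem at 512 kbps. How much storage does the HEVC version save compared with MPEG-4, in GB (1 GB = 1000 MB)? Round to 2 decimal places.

1 h 3 min = 63 min = 3780 s
Audio: 512 kbps = 0.512 Mbps.
MPEG-4: 10.512 Mbps × 3780 s = 39735.4 Mb = 4.967 GB.
HEVC: 4.792 Mbps × 3780 s = 18113.8 Mb = 2.264 GB.
Saving: 4.967 − 2.264 = 2.703 GB.

2.70 GB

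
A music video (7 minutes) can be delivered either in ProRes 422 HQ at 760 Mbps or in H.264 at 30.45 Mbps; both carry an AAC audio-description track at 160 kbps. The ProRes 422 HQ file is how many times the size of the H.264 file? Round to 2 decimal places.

24.83

7 min = 420 s
Audio: 160 kbps = 0.160 Mbps.
ProRes 422 HQ: 760.160 Mbps × 420 s = 319267.2 Mb = 37.168 GiB.
H.264: 30.610 Mbps × 420 s = 12856.2 Mb = 1.497 GiB.
Ratio: 37.168 / 1.497 = 24.834.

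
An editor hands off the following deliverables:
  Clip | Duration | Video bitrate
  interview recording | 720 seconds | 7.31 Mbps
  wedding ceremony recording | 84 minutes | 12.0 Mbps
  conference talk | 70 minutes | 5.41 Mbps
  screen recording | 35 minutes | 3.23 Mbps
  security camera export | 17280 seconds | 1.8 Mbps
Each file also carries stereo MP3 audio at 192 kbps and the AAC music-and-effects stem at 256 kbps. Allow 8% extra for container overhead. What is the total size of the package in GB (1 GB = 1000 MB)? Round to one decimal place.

Audio total: 192 + 256 = 448 kbps = 0.448 Mbps.
interview recording: 7.758 Mbps × 720 s × 1.08 = 6032.6 Mb
wedding ceremony recording: 12.448 Mbps × 5040 s × 1.08 = 67757.0 Mb
conference talk: 5.858 Mbps × 4200 s × 1.08 = 26571.9 Mb
screen recording: 3.678 Mbps × 2100 s × 1.08 = 8341.7 Mb
security camera export: 2.248 Mbps × 17280 s × 1.08 = 41953.1 Mb
Total: 150656.2 Mb = 18832.0 MB.
= 18.83 GB.

18.8 GB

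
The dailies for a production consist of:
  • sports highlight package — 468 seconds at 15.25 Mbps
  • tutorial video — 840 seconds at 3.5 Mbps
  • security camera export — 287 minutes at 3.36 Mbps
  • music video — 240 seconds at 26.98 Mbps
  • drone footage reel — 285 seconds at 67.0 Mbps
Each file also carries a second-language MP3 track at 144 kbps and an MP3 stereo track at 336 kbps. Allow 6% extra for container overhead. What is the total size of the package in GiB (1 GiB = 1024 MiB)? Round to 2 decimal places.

Audio total: 144 + 336 = 480 kbps = 0.480 Mbps.
sports highlight package: 15.730 Mbps × 468 s × 1.06 = 7803.3 Mb
tutorial video: 3.980 Mbps × 840 s × 1.06 = 3543.8 Mb
security camera export: 3.840 Mbps × 17220 s × 1.06 = 70092.3 Mb
music video: 27.460 Mbps × 240 s × 1.06 = 6985.8 Mb
drone footage reel: 67.480 Mbps × 285 s × 1.06 = 20385.7 Mb
Total: 108811.0 Mb = 13601.4 MB.
= 12.67 GiB.

12.67 GiB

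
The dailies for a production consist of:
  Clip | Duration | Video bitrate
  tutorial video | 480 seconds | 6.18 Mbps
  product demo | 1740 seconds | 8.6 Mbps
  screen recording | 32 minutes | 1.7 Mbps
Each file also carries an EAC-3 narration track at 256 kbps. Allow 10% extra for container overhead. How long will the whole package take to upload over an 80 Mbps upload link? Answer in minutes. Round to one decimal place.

Audio: 256 kbps = 0.256 Mbps.
tutorial video: 6.436 Mbps × 480 s × 1.10 = 3398.2 Mb
product demo: 8.856 Mbps × 1740 s × 1.10 = 16950.4 Mb
screen recording: 1.956 Mbps × 1920 s × 1.10 = 4131.1 Mb
Total: 24479.7 Mb = 3060.0 MB.
At 80 Mbps: 24479.7 / 80 = 306 s ≈ 5.1 minutes.

5.1 minutes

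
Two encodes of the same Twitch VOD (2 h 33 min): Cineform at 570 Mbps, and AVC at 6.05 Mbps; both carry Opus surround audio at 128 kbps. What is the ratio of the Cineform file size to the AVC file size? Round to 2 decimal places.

92.28

2 h 33 min = 153 min = 9180 s
Audio: 128 kbps = 0.128 Mbps.
Cineform: 570.128 Mbps × 9180 s = 5233775.0 Mb = 609.292 GiB.
AVC: 6.178 Mbps × 9180 s = 56714.0 Mb = 6.602 GiB.
Ratio: 609.292 / 6.602 = 92.284.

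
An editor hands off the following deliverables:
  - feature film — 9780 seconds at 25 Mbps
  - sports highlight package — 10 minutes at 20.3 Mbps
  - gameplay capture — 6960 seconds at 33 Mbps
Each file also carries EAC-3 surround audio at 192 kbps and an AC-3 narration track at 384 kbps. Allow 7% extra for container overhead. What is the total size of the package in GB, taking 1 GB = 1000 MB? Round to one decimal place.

Audio total: 192 + 384 = 576 kbps = 0.576 Mbps.
feature film: 25.576 Mbps × 9780 s × 1.07 = 267642.6 Mb
sports highlight package: 20.876 Mbps × 600 s × 1.07 = 13402.4 Mb
gameplay capture: 33.576 Mbps × 6960 s × 1.07 = 250047.2 Mb
Total: 531092.2 Mb = 66386.5 MB.
= 66.39 GB.

66.4 GB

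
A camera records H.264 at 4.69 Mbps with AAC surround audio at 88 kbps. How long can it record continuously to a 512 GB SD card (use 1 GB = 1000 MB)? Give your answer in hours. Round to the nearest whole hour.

238 hours

Audio: 88 kbps = 0.088 Mbps.
Total bitrate: 4.69 + 0.088 = 4.778 Mbps.
Capacity: 512 GB = 4,096,000 Mb.
Recording time: 4,096,000 / 4.778 = 857,262 s ≈ 238 hours.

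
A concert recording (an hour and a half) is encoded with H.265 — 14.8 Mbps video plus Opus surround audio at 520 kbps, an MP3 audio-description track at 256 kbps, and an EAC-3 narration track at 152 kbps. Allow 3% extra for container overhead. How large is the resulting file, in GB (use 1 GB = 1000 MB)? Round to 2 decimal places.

10.93 GB

1.5 h = 5400 s
Audio total: 520 + 256 + 152 = 928 kbps = 0.928 Mbps.
Total bitrate: 14.8 + 0.928 = 15.728 Mbps.
Stream data: 15.728 Mbps × 5400 s = 84931.2 Mb.
With 3% container overhead: ×1.03.
87,479 Mb ÷ 8 = 10,935 MB → 10.93 GB.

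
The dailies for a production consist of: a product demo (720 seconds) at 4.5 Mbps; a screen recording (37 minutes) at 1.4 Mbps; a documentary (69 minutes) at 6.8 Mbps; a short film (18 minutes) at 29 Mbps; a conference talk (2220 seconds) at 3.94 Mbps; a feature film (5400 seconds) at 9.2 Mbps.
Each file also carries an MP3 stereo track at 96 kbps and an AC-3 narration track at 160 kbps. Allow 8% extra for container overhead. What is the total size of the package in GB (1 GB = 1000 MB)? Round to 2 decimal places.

17.32 GB

Audio total: 96 + 160 = 256 kbps = 0.256 Mbps.
product demo: 4.756 Mbps × 720 s × 1.08 = 3698.3 Mb
screen recording: 1.656 Mbps × 2220 s × 1.08 = 3970.4 Mb
documentary: 7.056 Mbps × 4140 s × 1.08 = 31548.8 Mb
short film: 29.256 Mbps × 1080 s × 1.08 = 34124.2 Mb
conference talk: 4.196 Mbps × 2220 s × 1.08 = 10060.3 Mb
feature film: 9.456 Mbps × 5400 s × 1.08 = 55147.4 Mb
Total: 138549.4 Mb = 17318.7 MB.
= 17.32 GB.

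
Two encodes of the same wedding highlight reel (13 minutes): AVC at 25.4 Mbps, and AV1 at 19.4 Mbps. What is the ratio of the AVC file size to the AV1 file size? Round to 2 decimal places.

1.31

13 min = 780 s
AVC: 25.400 Mbps × 780 s = 19812.0 Mb = 2.477 GB.
AV1: 19.400 Mbps × 780 s = 15132.0 Mb = 1.891 GB.
Ratio: 2.477 / 1.891 = 1.309.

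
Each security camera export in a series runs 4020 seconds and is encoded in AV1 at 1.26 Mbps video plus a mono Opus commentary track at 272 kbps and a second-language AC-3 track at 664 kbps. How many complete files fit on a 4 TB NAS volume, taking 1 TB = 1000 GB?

Audio total: 272 + 664 = 936 kbps = 0.936 Mbps.
Total bitrate: 2.196 Mbps.
Per item: 2.196 Mbps × 4020 s = 8,828 Mb = 1,103 MB.
Capacity: 4 TB = 32,000,000 Mb; 3624.86 items → 3624 complete.

3624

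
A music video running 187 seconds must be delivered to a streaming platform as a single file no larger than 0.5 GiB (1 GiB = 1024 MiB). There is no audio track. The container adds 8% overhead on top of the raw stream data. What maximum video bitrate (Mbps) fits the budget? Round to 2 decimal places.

21.27 Mbps

Budget: 0.5 GiB = 4295.0 Mb.
Stream payload after overhead: 4295.0 / 1.08 = 3976.8 Mb.
Total bitrate budget: 3976.8 Mb / 187 s = 21.266 Mbps.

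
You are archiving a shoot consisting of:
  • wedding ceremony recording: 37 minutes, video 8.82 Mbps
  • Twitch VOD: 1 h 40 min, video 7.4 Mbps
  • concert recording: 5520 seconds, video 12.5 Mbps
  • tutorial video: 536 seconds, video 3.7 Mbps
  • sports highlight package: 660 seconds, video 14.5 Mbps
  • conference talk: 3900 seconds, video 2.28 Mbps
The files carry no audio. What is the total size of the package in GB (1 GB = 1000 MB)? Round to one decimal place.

19.2 GB

wedding ceremony recording: 8.820 Mbps × 2220 s = 19580.4 Mb
Twitch VOD: 7.400 Mbps × 6000 s = 44400.0 Mb
concert recording: 12.500 Mbps × 5520 s = 69000.0 Mb
tutorial video: 3.700 Mbps × 536 s = 1983.2 Mb
sports highlight package: 14.500 Mbps × 660 s = 9570.0 Mb
conference talk: 2.280 Mbps × 3900 s = 8892.0 Mb
Total: 153425.6 Mb = 19178.2 MB.
= 19.18 GB.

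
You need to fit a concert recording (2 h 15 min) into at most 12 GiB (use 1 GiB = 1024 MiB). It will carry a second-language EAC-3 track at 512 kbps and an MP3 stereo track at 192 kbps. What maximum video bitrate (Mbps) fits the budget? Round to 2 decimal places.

Budget: 12 GiB = 103079.2 Mb.
2 h 15 min = 135 min = 8100 s
Total bitrate budget: 103079.2 Mb / 8100 s = 12.726 Mbps.
Audio total: 512 + 192 = 704 kbps = 0.704 Mbps.
Video: 12.726 − 0.704 = 12.022 Mbps.

12.02 Mbps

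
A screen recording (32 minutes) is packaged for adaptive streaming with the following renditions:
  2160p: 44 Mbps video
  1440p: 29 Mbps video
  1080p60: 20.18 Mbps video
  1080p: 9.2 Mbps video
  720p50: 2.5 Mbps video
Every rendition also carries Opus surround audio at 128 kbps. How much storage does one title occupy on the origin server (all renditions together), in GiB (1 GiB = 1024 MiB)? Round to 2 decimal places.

23.59 GiB

32 min = 1920 s
Audio: 128 kbps = 0.128 Mbps.
Sum of rendition bitrates: (44+0.128) + (29+0.128) + (20.18+0.128) + (9.2+0.128) + (2.5+0.128) = 105.520 Mbps.
× 1920 s = 202,598 Mb = 25,325 MB = 23.59 GiB.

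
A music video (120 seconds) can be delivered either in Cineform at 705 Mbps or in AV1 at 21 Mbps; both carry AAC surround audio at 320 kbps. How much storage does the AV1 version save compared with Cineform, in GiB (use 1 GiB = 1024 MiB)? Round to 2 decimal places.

Audio: 320 kbps = 0.320 Mbps.
Cineform: 705.320 Mbps × 120 s = 84638.4 Mb = 9.853 GiB.
AV1: 21.320 Mbps × 120 s = 2558.4 Mb = 0.298 GiB.
Saving: 9.853 − 0.298 = 9.555 GiB.

9.56 GiB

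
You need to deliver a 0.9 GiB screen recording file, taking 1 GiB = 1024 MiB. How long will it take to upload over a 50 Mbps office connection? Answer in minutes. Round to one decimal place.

2.6 minutes

File: 0.9 GiB = 7730.9 Mb.
At 50 Mbps: 7730.9 / 50 = 154.6 s ≈ 2.58 minutes.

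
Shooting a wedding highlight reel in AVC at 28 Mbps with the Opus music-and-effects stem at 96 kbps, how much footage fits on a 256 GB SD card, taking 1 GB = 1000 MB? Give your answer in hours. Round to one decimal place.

20.2 hours

Audio: 96 kbps = 0.096 Mbps.
Total bitrate: 28 + 0.096 = 28.096 Mbps.
Capacity: 256 GB = 2,048,000 Mb.
Recording time: 2,048,000 / 28.096 = 72,893 s ≈ 20.2 hours.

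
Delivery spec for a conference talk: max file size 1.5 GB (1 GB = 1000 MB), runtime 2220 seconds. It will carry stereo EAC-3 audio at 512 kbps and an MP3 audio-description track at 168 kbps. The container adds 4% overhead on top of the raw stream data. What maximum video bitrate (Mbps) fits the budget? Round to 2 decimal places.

4.52 Mbps

Budget: 1.5 GB = 12000.0 Mb.
Stream payload after overhead: 12000.0 / 1.04 = 11538.5 Mb.
Total bitrate budget: 11538.5 Mb / 2220 s = 5.198 Mbps.
Audio total: 512 + 168 = 680 kbps = 0.680 Mbps.
Video: 5.198 − 0.680 = 4.518 Mbps.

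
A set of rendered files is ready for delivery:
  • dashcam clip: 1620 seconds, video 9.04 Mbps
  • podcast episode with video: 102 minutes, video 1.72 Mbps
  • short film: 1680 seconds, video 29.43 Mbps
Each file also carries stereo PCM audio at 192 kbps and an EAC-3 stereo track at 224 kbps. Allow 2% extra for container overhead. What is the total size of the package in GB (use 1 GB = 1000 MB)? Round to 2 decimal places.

Audio total: 192 + 224 = 416 kbps = 0.416 Mbps.
dashcam clip: 9.456 Mbps × 1620 s × 1.02 = 15625.1 Mb
podcast episode with video: 2.136 Mbps × 6120 s × 1.02 = 13333.8 Mb
short film: 29.846 Mbps × 1680 s × 1.02 = 51144.1 Mb
Total: 80103.0 Mb = 10012.9 MB.
= 10.01 GB.

10.01 GB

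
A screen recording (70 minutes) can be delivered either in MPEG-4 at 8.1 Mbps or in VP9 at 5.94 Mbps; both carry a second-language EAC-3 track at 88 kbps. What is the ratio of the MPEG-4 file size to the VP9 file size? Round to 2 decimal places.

70 min = 4200 s
Audio: 88 kbps = 0.088 Mbps.
MPEG-4: 8.188 Mbps × 4200 s = 34389.6 Mb = 4.299 GB.
VP9: 6.028 Mbps × 4200 s = 25317.6 Mb = 3.165 GB.
Ratio: 4.299 / 3.165 = 1.358.

1.36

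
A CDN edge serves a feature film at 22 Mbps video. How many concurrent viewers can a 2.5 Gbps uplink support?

113

2.5 Gbps = 2,500 Mbps; 2,500 / 22.000 = 113.64 → 113 viewers.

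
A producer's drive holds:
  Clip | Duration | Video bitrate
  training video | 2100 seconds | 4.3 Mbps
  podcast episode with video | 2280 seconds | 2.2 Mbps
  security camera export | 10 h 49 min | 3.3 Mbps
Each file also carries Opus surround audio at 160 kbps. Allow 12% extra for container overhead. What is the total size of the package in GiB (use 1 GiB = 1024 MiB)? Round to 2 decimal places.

Audio: 160 kbps = 0.160 Mbps.
training video: 4.460 Mbps × 2100 s × 1.12 = 10489.9 Mb
podcast episode with video: 2.360 Mbps × 2280 s × 1.12 = 6026.5 Mb
security camera export: 3.460 Mbps × 38940 s × 1.12 = 150900.3 Mb
Total: 167416.7 Mb = 20927.1 MB.
= 19.49 GiB.

19.49 GiB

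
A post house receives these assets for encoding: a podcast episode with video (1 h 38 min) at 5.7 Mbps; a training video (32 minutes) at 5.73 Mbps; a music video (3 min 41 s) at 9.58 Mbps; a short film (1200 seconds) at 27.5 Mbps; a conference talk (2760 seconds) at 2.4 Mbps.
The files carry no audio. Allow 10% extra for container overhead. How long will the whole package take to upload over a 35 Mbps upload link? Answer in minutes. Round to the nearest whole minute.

45 minutes

podcast episode with video: 5.700 Mbps × 5880 s × 1.10 = 36867.6 Mb
training video: 5.730 Mbps × 1920 s × 1.10 = 12101.8 Mb
music video: 9.580 Mbps × 221 s × 1.10 = 2328.9 Mb
short film: 27.500 Mbps × 1200 s × 1.10 = 36300.0 Mb
conference talk: 2.400 Mbps × 2760 s × 1.10 = 7286.4 Mb
Total: 94884.7 Mb = 11860.6 MB.
At 35 Mbps: 94884.7 / 35 = 2711 s ≈ 45.2 minutes.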